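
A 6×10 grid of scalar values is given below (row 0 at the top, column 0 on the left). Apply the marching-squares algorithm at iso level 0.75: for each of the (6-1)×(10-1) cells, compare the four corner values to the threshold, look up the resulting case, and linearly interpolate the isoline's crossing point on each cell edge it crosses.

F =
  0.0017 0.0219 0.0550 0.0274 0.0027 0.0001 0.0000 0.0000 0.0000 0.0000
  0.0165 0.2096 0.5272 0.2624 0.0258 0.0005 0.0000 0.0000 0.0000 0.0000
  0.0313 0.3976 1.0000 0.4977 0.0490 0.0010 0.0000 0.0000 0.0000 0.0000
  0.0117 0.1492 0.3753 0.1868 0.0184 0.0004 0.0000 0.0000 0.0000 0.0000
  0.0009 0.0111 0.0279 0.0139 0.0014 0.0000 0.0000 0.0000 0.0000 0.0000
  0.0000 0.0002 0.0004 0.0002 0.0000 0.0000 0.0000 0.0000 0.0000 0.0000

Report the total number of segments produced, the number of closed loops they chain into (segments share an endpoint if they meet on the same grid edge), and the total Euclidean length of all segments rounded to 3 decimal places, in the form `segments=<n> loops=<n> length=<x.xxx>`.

cell (1,1): code 0100 → (1.471,2.000)–(2.000,1.585)
cell (1,2): code 1000 → (2.000,2.498)–(1.471,2.000)
cell (2,1): code 0010 → (2.000,1.585)–(2.400,2.000)
cell (2,2): code 0001 → (2.400,2.000)–(2.000,2.498)
total: 4 segments, chained into 1 closed loop(s), length Σ = 2.613512

segments=4 loops=1 length=2.614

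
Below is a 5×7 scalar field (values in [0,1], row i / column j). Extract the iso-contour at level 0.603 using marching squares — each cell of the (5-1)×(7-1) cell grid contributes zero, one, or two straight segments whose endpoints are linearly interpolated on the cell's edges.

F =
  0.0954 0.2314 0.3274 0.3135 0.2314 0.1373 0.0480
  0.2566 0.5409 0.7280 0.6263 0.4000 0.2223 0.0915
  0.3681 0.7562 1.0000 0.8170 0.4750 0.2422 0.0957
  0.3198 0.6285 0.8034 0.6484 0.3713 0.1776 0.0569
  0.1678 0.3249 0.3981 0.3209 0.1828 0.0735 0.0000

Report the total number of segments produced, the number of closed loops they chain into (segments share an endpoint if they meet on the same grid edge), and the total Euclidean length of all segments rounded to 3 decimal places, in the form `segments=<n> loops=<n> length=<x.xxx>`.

segments=12 loops=1 length=8.898

cell (0,1): code 0100 → (0.688,2.000)–(1.000,1.332)
cell (0,2): code 1100 → (0.926,3.000)–(0.688,2.000)
cell (0,3): code 1000 → (1.000,3.103)–(0.926,3.000)
cell (1,0): code 0100 → (1.288,1.000)–(2.000,0.605)
cell (1,1): code 1110 → (1.000,1.332)–(1.288,1.000)
cell (1,3): code 1001 → (2.000,3.626)–(1.000,3.103)
cell (2,0): code 0110 → (2.000,0.605)–(3.000,0.917)
cell (2,3): code 1001 → (3.000,3.164)–(2.000,3.626)
cell (3,0): code 0010 → (3.000,0.917)–(3.084,1.000)
cell (3,1): code 0011 → (3.084,1.000)–(3.494,2.000)
cell (3,2): code 0011 → (3.494,2.000)–(3.139,3.000)
cell (3,3): code 0001 → (3.139,3.000)–(3.000,3.164)
total: 12 segments, chained into 1 closed loop(s), length Σ = 8.898028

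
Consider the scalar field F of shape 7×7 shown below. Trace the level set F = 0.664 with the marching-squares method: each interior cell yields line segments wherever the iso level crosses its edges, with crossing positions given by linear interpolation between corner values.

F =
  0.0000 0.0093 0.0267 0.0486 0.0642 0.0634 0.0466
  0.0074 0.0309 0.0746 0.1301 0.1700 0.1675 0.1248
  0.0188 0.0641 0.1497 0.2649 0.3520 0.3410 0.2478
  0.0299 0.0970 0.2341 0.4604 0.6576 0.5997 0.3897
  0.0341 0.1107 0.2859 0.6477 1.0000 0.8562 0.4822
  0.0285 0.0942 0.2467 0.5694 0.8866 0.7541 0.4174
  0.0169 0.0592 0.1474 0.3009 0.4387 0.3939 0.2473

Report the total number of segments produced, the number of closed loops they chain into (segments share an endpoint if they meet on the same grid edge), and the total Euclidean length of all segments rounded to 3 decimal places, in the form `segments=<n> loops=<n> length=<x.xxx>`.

cell (3,3): code 0100 → (3.019,4.000)–(4.000,3.046)
cell (3,4): code 1100 → (3.251,5.000)–(3.019,4.000)
cell (3,5): code 1000 → (4.000,5.514)–(3.251,5.000)
cell (4,3): code 0110 → (4.000,3.046)–(5.000,3.298)
cell (4,5): code 1001 → (5.000,5.268)–(4.000,5.514)
cell (5,3): code 0010 → (5.000,3.298)–(5.497,4.000)
cell (5,4): code 0011 → (5.497,4.000)–(5.250,5.000)
cell (5,5): code 0001 → (5.250,5.000)–(5.000,5.268)
total: 8 segments, chained into 1 closed loop(s), length Σ = 7.620973

segments=8 loops=1 length=7.621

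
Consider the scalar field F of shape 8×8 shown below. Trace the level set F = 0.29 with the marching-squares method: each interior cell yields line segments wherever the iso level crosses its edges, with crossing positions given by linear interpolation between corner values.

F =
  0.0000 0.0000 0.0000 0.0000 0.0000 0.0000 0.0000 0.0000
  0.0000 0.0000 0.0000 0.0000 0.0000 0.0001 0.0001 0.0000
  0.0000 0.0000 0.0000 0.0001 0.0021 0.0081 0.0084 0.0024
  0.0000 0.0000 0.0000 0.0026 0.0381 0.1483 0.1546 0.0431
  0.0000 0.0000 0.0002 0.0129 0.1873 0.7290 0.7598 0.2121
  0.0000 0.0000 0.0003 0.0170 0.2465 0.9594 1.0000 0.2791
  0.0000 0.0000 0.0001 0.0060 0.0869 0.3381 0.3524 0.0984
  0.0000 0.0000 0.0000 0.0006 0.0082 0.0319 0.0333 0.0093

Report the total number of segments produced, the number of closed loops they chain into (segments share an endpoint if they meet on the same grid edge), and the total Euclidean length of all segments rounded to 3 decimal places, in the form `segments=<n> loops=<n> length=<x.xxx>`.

cell (3,4): code 0100 → (3.244,5.000)–(4.000,4.190)
cell (3,5): code 1100 → (3.224,6.000)–(3.244,5.000)
cell (3,6): code 1000 → (4.000,6.858)–(3.224,6.000)
cell (4,4): code 0110 → (4.000,4.190)–(5.000,4.061)
cell (4,6): code 1001 → (5.000,6.985)–(4.000,6.858)
cell (5,4): code 0110 → (5.000,4.061)–(6.000,4.809)
cell (5,6): code 1001 → (6.000,6.246)–(5.000,6.985)
cell (6,4): code 0010 → (6.000,4.809)–(6.157,5.000)
cell (6,5): code 0011 → (6.157,5.000)–(6.196,6.000)
cell (6,6): code 0001 → (6.196,6.000)–(6.000,6.246)
total: 10 segments, chained into 1 closed loop(s), length Σ = 9.336104

segments=10 loops=1 length=9.336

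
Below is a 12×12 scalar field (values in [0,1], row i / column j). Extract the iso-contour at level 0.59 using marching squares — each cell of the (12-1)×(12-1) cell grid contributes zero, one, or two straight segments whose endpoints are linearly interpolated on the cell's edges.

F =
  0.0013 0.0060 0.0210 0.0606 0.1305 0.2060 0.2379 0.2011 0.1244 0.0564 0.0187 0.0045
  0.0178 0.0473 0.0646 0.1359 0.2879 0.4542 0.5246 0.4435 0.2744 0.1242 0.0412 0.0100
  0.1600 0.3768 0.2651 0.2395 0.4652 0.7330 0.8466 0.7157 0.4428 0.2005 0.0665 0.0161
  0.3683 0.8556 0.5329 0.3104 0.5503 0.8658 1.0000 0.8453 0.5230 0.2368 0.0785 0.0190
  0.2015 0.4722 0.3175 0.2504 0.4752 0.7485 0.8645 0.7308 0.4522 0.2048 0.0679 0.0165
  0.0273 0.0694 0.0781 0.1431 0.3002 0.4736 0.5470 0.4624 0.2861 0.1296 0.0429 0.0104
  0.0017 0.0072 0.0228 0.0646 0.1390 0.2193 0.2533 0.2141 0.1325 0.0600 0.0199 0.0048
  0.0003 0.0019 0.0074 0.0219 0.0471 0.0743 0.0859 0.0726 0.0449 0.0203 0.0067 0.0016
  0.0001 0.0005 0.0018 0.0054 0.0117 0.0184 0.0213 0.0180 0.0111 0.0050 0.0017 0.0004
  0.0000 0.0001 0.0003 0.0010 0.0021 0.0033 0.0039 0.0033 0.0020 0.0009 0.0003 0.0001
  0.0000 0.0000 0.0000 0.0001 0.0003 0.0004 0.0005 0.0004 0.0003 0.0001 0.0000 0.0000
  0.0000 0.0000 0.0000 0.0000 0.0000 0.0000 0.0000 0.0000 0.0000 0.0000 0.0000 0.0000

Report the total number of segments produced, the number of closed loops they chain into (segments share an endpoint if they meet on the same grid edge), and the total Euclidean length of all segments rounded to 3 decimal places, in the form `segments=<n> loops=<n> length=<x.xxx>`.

segments=16 loops=2 length=15.050

cell (1,4): code 0100 → (1.487,5.000)–(2.000,4.466)
cell (1,5): code 1100 → (1.203,6.000)–(1.487,5.000)
cell (1,6): code 1100 → (1.538,7.000)–(1.203,6.000)
cell (1,7): code 1000 → (2.000,7.461)–(1.538,7.000)
cell (2,0): code 0100 → (2.445,1.000)–(3.000,0.455)
cell (2,1): code 1000 → (3.000,1.823)–(2.445,1.000)
cell (2,4): code 0110 → (2.000,4.466)–(3.000,4.126)
cell (2,7): code 1001 → (3.000,7.792)–(2.000,7.461)
cell (3,0): code 0010 → (3.000,0.455)–(3.693,1.000)
cell (3,1): code 0001 → (3.693,1.000)–(3.000,1.823)
cell (3,4): code 0110 → (3.000,4.126)–(4.000,4.420)
cell (3,7): code 1001 → (4.000,7.505)–(3.000,7.792)
cell (4,4): code 0010 → (4.000,4.420)–(4.577,5.000)
cell (4,5): code 0011 → (4.577,5.000)–(4.865,6.000)
cell (4,6): code 0011 → (4.865,6.000)–(4.525,7.000)
cell (4,7): code 0001 → (4.525,7.000)–(4.000,7.505)
total: 16 segments, chained into 2 closed loop(s), length Σ = 15.049868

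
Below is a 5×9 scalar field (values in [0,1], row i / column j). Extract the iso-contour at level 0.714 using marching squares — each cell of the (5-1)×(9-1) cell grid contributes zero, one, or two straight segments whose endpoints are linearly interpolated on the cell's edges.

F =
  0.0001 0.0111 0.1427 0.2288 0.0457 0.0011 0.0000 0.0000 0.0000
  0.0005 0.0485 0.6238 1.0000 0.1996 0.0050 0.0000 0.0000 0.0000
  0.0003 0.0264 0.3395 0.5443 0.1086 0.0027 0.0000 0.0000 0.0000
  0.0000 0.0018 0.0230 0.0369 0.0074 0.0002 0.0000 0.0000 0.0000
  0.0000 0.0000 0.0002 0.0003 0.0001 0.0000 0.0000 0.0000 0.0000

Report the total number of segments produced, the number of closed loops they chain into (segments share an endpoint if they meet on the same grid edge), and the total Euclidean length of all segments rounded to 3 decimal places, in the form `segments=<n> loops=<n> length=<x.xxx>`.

cell (0,2): code 0100 → (0.629,3.000)–(1.000,2.240)
cell (0,3): code 1000 → (1.000,3.357)–(0.629,3.000)
cell (1,2): code 0010 → (1.000,2.240)–(1.628,3.000)
cell (1,3): code 0001 → (1.628,3.000)–(1.000,3.357)
total: 4 segments, chained into 1 closed loop(s), length Σ = 3.068866

segments=4 loops=1 length=3.069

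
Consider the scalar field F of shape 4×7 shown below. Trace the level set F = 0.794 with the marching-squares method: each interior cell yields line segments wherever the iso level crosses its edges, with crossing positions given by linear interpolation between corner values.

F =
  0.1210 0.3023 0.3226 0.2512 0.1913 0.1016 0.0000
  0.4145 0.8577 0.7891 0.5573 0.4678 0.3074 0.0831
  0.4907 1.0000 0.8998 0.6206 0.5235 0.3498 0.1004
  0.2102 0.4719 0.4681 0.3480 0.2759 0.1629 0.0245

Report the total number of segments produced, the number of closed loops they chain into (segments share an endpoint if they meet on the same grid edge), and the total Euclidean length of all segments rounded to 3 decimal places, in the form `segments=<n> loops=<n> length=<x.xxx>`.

segments=8 loops=1 length=5.289

cell (0,0): code 0100 → (0.885,1.000)–(1.000,0.856)
cell (0,1): code 1000 → (1.000,1.929)–(0.885,1.000)
cell (1,0): code 0110 → (1.000,0.856)–(2.000,0.596)
cell (1,1): code 1101 → (1.044,2.000)–(1.000,1.929)
cell (1,2): code 1000 → (2.000,2.379)–(1.044,2.000)
cell (2,0): code 0010 → (2.000,0.596)–(2.390,1.000)
cell (2,1): code 0011 → (2.390,1.000)–(2.245,2.000)
cell (2,2): code 0001 → (2.245,2.000)–(2.000,2.379)
total: 8 segments, chained into 1 closed loop(s), length Σ = 5.288764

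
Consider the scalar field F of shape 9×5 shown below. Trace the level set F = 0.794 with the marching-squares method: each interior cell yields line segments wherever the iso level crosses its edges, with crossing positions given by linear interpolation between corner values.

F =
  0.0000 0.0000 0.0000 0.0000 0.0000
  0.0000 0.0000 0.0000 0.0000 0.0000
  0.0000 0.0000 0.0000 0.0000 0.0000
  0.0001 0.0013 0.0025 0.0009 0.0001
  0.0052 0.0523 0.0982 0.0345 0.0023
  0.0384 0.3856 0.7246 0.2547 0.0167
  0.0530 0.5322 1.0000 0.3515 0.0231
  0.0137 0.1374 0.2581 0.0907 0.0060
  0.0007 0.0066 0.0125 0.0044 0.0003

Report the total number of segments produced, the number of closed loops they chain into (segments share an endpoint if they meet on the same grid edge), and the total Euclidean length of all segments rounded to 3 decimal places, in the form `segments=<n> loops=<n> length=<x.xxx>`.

segments=4 loops=1 length=2.623

cell (5,1): code 0100 → (5.252,2.000)–(6.000,1.560)
cell (5,2): code 1000 → (6.000,2.318)–(5.252,2.000)
cell (6,1): code 0010 → (6.000,1.560)–(6.278,2.000)
cell (6,2): code 0001 → (6.278,2.000)–(6.000,2.318)
total: 4 segments, chained into 1 closed loop(s), length Σ = 2.623154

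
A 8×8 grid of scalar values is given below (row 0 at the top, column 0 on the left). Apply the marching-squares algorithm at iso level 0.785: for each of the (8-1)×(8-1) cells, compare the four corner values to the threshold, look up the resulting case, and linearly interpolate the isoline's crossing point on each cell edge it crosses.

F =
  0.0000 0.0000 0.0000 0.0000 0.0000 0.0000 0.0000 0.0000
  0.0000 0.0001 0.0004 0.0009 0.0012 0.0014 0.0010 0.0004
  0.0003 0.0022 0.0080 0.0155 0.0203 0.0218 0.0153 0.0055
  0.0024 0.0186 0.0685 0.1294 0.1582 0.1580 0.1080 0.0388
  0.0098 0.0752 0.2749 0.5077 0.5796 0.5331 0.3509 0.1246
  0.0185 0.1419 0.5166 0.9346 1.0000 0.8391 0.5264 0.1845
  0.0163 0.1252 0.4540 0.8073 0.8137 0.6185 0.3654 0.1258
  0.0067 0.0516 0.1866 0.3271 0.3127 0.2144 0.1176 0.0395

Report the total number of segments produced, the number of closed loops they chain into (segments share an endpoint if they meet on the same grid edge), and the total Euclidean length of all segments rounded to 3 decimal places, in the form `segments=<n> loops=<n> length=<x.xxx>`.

segments=10 loops=1 length=6.533

cell (4,2): code 0100 → (4.650,3.000)–(5.000,2.642)
cell (4,3): code 1100 → (4.489,4.000)–(4.650,3.000)
cell (4,4): code 1100 → (4.823,5.000)–(4.489,4.000)
cell (4,5): code 1000 → (5.000,5.173)–(4.823,5.000)
cell (5,2): code 0110 → (5.000,2.642)–(6.000,2.937)
cell (5,4): code 1011 → (6.000,4.147)–(5.245,5.000)
cell (5,5): code 0001 → (5.245,5.000)–(5.000,5.173)
cell (6,2): code 0010 → (6.000,2.937)–(6.046,3.000)
cell (6,3): code 0011 → (6.046,3.000)–(6.057,4.000)
cell (6,4): code 0001 → (6.057,4.000)–(6.000,4.147)
total: 10 segments, chained into 1 closed loop(s), length Σ = 6.533470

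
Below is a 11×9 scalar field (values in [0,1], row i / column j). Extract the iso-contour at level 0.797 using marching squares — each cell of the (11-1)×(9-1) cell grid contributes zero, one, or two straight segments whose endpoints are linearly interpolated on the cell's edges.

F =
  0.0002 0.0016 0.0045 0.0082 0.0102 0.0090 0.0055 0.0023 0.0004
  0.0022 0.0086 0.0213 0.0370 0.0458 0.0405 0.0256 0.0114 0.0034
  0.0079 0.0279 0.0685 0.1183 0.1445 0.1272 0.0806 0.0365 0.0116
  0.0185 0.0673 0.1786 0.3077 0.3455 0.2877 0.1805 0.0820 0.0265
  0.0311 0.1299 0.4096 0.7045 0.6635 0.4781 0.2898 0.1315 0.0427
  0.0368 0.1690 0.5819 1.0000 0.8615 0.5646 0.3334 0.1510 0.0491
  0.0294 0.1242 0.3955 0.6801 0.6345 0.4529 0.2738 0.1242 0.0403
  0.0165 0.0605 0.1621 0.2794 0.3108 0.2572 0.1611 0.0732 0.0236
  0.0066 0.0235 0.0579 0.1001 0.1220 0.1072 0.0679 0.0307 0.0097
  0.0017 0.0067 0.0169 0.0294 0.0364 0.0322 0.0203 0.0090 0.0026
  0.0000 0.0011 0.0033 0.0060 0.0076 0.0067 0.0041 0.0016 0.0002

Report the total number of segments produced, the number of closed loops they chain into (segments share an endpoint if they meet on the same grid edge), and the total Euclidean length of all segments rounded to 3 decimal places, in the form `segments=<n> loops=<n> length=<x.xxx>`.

segments=6 loops=1 length=4.512

cell (4,2): code 0100 → (4.313,3.000)–(5.000,2.514)
cell (4,3): code 1100 → (4.674,4.000)–(4.313,3.000)
cell (4,4): code 1000 → (5.000,4.217)–(4.674,4.000)
cell (5,2): code 0010 → (5.000,2.514)–(5.635,3.000)
cell (5,3): code 0011 → (5.635,3.000)–(5.284,4.000)
cell (5,4): code 0001 → (5.284,4.000)–(5.000,4.217)
total: 6 segments, chained into 1 closed loop(s), length Σ = 4.512333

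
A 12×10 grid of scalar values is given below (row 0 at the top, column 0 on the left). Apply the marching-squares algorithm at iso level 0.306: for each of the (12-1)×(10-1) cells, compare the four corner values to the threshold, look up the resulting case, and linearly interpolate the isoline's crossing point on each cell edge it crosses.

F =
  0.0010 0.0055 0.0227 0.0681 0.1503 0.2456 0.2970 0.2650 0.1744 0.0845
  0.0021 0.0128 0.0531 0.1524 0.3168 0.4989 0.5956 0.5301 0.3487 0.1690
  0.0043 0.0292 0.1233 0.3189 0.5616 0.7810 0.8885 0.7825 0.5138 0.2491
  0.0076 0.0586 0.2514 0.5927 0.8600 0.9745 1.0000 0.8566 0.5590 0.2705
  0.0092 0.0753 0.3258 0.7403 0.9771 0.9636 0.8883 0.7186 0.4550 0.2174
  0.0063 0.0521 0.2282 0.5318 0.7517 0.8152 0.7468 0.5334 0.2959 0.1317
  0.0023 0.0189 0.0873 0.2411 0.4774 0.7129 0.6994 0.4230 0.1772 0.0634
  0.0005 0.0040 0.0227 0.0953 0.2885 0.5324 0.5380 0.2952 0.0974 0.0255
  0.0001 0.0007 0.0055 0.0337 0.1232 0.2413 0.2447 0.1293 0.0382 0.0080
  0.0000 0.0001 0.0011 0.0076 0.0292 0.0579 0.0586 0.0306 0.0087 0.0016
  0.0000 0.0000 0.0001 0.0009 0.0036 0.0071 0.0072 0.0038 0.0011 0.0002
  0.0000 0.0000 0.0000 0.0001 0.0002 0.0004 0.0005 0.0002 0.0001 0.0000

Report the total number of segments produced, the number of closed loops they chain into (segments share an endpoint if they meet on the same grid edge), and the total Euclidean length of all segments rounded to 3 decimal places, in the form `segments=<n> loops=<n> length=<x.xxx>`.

segments=28 loops=1 length=22.386

cell (0,3): code 0100 → (0.935,4.000)–(1.000,3.934)
cell (0,4): code 1100 → (0.238,5.000)–(0.935,4.000)
cell (0,5): code 1100 → (0.030,6.000)–(0.238,5.000)
cell (0,6): code 1100 → (0.155,7.000)–(0.030,6.000)
cell (0,7): code 1100 → (0.755,8.000)–(0.155,7.000)
cell (0,8): code 1000 → (1.000,8.238)–(0.755,8.000)
cell (1,2): code 0100 → (1.923,3.000)–(2.000,2.934)
cell (1,3): code 1110 → (1.000,3.934)–(1.923,3.000)
cell (1,8): code 1001 → (2.000,8.785)–(1.000,8.238)
cell (2,2): code 0110 → (2.000,2.934)–(3.000,2.160)
cell (2,8): code 1001 → (3.000,8.877)–(2.000,8.785)
cell (3,1): code 0100 → (3.734,2.000)–(4.000,1.921)
cell (3,2): code 1110 → (3.000,2.160)–(3.734,2.000)
cell (3,8): code 1001 → (4.000,8.627)–(3.000,8.877)
cell (4,1): code 0010 → (4.000,1.921)–(4.203,2.000)
cell (4,2): code 0111 → (4.203,2.000)–(5.000,2.256)
cell (4,7): code 1011 → (5.000,7.957)–(4.937,8.000)
cell (4,8): code 0001 → (4.937,8.000)–(4.000,8.627)
cell (5,2): code 0010 → (5.000,2.256)–(5.777,3.000)
cell (5,3): code 0111 → (5.777,3.000)–(6.000,3.275)
cell (5,7): code 1001 → (6.000,7.476)–(5.000,7.957)
cell (6,3): code 0010 → (6.000,3.275)–(6.907,4.000)
cell (6,4): code 0111 → (6.907,4.000)–(7.000,4.072)
cell (6,6): code 1011 → (7.000,6.956)–(6.915,7.000)
cell (6,7): code 0001 → (6.915,7.000)–(6.000,7.476)
cell (7,4): code 0010 → (7.000,4.072)–(7.778,5.000)
cell (7,5): code 0011 → (7.778,5.000)–(7.791,6.000)
cell (7,6): code 0001 → (7.791,6.000)–(7.000,6.956)
total: 28 segments, chained into 1 closed loop(s), length Σ = 22.386426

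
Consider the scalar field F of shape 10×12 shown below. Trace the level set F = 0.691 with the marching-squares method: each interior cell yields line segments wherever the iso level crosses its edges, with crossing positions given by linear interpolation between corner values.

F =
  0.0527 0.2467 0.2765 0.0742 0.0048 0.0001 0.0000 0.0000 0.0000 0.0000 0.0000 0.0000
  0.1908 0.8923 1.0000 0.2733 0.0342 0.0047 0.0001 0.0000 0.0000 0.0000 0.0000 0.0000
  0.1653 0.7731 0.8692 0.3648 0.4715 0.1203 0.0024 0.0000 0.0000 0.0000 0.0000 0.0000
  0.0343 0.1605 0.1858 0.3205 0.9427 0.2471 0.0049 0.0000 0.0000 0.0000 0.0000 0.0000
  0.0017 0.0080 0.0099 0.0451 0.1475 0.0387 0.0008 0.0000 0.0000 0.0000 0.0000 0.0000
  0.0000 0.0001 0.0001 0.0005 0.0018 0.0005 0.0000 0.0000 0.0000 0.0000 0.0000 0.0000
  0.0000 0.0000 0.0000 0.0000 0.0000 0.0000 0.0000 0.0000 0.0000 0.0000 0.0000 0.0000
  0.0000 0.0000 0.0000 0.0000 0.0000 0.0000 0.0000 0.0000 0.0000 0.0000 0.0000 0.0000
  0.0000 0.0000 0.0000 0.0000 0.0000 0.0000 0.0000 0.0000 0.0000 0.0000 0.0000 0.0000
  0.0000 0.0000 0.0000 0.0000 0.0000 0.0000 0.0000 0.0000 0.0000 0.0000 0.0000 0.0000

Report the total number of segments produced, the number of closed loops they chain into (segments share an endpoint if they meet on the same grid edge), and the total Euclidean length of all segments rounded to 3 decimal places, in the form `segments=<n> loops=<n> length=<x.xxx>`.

cell (0,0): code 0100 → (0.688,1.000)–(1.000,0.713)
cell (0,1): code 1100 → (0.573,2.000)–(0.688,1.000)
cell (0,2): code 1000 → (1.000,2.425)–(0.573,2.000)
cell (1,0): code 0110 → (1.000,0.713)–(2.000,0.865)
cell (1,2): code 1001 → (2.000,2.353)–(1.000,2.425)
cell (2,0): code 0010 → (2.000,0.865)–(2.134,1.000)
cell (2,1): code 0011 → (2.134,1.000)–(2.261,2.000)
cell (2,2): code 0001 → (2.261,2.000)–(2.000,2.353)
cell (2,3): code 0100 → (2.466,4.000)–(3.000,3.595)
cell (2,4): code 1000 → (3.000,4.362)–(2.466,4.000)
cell (3,3): code 0010 → (3.000,3.595)–(3.317,4.000)
cell (3,4): code 0001 → (3.317,4.000)–(3.000,4.362)
total: 12 segments, chained into 2 closed loop(s), length Σ = 7.994120

segments=12 loops=2 length=7.994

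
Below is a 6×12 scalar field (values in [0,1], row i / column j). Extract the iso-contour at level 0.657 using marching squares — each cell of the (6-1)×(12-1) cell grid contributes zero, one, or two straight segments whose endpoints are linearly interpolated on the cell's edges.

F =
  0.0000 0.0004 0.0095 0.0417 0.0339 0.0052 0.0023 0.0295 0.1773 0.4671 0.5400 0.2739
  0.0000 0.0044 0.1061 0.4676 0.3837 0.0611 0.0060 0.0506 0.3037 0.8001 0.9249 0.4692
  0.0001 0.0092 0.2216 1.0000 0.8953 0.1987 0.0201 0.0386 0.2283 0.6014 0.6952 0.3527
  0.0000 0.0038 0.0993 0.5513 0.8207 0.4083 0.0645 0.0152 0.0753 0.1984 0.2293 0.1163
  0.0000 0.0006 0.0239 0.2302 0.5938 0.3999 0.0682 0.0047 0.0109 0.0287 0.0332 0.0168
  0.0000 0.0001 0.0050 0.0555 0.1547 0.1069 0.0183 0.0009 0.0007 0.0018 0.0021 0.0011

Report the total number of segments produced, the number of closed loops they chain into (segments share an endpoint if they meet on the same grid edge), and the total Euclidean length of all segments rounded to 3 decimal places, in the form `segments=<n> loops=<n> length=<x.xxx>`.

segments=16 loops=2 length=12.039

cell (0,8): code 0100 → (0.570,9.000)–(1.000,8.712)
cell (0,9): code 1100 → (0.304,10.000)–(0.570,9.000)
cell (0,10): code 1000 → (1.000,10.588)–(0.304,10.000)
cell (1,2): code 0100 → (1.356,3.000)–(2.000,2.559)
cell (1,3): code 1100 → (1.534,4.000)–(1.356,3.000)
cell (1,4): code 1000 → (2.000,4.342)–(1.534,4.000)
cell (1,8): code 0010 → (1.000,8.712)–(1.720,9.000)
cell (1,9): code 0111 → (1.720,9.000)–(2.000,9.593)
cell (1,10): code 1001 → (2.000,10.112)–(1.000,10.588)
cell (2,2): code 0010 → (2.000,2.559)–(2.764,3.000)
cell (2,3): code 0111 → (2.764,3.000)–(3.000,3.392)
cell (2,4): code 1001 → (3.000,4.397)–(2.000,4.342)
cell (2,9): code 0010 → (2.000,9.593)–(2.082,10.000)
cell (2,10): code 0001 → (2.082,10.000)–(2.000,10.112)
cell (3,3): code 0010 → (3.000,3.392)–(3.721,4.000)
cell (3,4): code 0001 → (3.721,4.000)–(3.000,4.397)
total: 16 segments, chained into 2 closed loop(s), length Σ = 12.038563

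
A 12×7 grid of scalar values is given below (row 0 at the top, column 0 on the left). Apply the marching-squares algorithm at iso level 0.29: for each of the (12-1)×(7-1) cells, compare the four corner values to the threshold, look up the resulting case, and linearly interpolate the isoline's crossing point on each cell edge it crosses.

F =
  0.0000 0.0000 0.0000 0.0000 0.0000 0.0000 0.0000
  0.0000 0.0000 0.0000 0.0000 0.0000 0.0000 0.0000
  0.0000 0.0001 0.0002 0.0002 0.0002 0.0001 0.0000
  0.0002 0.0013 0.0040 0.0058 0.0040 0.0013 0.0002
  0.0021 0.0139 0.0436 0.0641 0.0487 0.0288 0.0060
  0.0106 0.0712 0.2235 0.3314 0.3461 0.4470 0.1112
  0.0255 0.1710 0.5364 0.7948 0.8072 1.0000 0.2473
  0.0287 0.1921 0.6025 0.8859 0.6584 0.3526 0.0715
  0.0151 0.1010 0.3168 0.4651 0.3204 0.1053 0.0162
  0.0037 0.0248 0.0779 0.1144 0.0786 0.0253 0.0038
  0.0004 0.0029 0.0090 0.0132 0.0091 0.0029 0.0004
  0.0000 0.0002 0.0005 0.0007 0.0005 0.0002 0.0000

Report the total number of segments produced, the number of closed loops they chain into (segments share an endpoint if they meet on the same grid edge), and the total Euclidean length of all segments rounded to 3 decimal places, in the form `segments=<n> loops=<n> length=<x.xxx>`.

segments=16 loops=1 length=13.221

cell (4,2): code 0100 → (4.845,3.000)–(5.000,2.616)
cell (4,3): code 1100 → (4.811,4.000)–(4.845,3.000)
cell (4,4): code 1100 → (4.625,5.000)–(4.811,4.000)
cell (4,5): code 1000 → (5.000,5.468)–(4.625,5.000)
cell (5,1): code 0100 → (5.213,2.000)–(6.000,1.326)
cell (5,2): code 1110 → (5.000,2.616)–(5.213,2.000)
cell (5,5): code 1001 → (6.000,5.943)–(5.000,5.468)
cell (6,1): code 0110 → (6.000,1.326)–(7.000,1.239)
cell (6,5): code 1001 → (7.000,5.223)–(6.000,5.943)
cell (7,1): code 0110 → (7.000,1.239)–(8.000,1.876)
cell (7,4): code 1011 → (8.000,4.141)–(7.253,5.000)
cell (7,5): code 0001 → (7.253,5.000)–(7.000,5.223)
cell (8,1): code 0010 → (8.000,1.876)–(8.112,2.000)
cell (8,2): code 0011 → (8.112,2.000)–(8.499,3.000)
cell (8,3): code 0011 → (8.499,3.000)–(8.126,4.000)
cell (8,4): code 0001 → (8.126,4.000)–(8.000,4.141)
total: 16 segments, chained into 1 closed loop(s), length Σ = 13.220961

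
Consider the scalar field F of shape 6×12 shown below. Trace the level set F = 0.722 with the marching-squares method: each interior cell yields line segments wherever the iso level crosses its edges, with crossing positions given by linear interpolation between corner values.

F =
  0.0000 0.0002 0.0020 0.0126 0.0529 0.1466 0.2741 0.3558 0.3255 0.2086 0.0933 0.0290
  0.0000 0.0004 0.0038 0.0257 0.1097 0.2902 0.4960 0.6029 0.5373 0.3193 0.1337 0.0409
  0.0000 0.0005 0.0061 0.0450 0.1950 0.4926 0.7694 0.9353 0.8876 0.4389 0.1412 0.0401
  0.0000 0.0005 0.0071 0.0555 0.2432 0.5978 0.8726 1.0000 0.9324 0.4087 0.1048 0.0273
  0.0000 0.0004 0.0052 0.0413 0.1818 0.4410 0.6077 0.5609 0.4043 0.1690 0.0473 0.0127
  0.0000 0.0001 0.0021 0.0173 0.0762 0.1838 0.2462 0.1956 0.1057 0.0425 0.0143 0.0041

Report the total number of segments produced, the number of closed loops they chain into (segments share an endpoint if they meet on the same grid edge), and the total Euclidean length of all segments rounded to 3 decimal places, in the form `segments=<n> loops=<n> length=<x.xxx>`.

cell (1,5): code 0100 → (1.827,6.000)–(2.000,5.829)
cell (1,6): code 1100 → (1.358,7.000)–(1.827,6.000)
cell (1,7): code 1100 → (1.527,8.000)–(1.358,7.000)
cell (1,8): code 1000 → (2.000,8.369)–(1.527,8.000)
cell (2,5): code 0110 → (2.000,5.829)–(3.000,5.452)
cell (2,8): code 1001 → (3.000,8.402)–(2.000,8.369)
cell (3,5): code 0010 → (3.000,5.452)–(3.569,6.000)
cell (3,6): code 0011 → (3.569,6.000)–(3.633,7.000)
cell (3,7): code 0011 → (3.633,7.000)–(3.398,8.000)
cell (3,8): code 0001 → (3.398,8.000)–(3.000,8.402)
total: 10 segments, chained into 1 closed loop(s), length Σ = 8.415716

segments=10 loops=1 length=8.416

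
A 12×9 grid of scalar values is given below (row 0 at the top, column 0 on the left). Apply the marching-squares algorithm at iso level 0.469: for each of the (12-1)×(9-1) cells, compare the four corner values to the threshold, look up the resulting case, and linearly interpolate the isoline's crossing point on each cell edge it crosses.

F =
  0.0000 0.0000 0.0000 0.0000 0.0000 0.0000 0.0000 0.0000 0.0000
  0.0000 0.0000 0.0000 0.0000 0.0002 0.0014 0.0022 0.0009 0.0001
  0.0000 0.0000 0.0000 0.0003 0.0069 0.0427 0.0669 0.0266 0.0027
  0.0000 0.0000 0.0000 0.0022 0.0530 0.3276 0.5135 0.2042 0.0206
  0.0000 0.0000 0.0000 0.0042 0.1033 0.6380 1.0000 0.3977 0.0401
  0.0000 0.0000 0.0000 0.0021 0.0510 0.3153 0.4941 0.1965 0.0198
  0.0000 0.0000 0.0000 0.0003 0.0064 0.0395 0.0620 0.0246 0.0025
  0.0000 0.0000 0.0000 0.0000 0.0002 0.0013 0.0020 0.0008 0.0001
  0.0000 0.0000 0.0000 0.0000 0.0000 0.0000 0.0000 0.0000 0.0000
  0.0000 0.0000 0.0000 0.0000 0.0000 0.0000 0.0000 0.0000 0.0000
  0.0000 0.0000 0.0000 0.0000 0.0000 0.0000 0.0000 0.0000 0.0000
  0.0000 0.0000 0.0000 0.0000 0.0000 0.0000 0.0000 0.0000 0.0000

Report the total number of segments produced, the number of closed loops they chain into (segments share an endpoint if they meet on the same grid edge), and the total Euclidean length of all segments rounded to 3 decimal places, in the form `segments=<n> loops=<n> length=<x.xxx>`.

cell (2,5): code 0100 → (2.900,6.000)–(3.000,5.761)
cell (2,6): code 1000 → (3.000,6.144)–(2.900,6.000)
cell (3,4): code 0100 → (3.456,5.000)–(4.000,4.684)
cell (3,5): code 1110 → (3.000,5.761)–(3.456,5.000)
cell (3,6): code 1001 → (4.000,6.882)–(3.000,6.144)
cell (4,4): code 0010 → (4.000,4.684)–(4.524,5.000)
cell (4,5): code 0111 → (4.524,5.000)–(5.000,5.860)
cell (4,6): code 1001 → (5.000,6.084)–(4.000,6.882)
cell (5,5): code 0010 → (5.000,5.860)–(5.058,6.000)
cell (5,6): code 0001 → (5.058,6.000)–(5.000,6.084)
total: 10 segments, chained into 1 closed loop(s), length Σ = 6.320838

segments=10 loops=1 length=6.321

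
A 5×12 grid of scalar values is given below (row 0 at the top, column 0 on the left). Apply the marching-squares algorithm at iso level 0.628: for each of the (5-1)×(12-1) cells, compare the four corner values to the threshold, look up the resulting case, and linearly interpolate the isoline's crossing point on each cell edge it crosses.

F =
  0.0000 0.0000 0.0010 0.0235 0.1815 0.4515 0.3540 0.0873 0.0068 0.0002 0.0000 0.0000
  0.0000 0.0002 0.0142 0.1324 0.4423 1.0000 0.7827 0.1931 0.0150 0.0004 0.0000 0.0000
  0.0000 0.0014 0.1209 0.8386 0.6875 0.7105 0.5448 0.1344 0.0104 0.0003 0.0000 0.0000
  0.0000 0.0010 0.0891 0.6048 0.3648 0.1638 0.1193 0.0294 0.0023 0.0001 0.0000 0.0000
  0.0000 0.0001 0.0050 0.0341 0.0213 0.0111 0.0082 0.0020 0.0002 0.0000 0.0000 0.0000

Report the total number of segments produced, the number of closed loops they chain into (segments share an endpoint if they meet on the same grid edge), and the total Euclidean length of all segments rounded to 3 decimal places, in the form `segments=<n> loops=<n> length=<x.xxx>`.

cell (0,4): code 0100 → (0.322,5.000)–(1.000,4.333)
cell (0,5): code 1100 → (0.639,6.000)–(0.322,5.000)
cell (0,6): code 1000 → (1.000,6.262)–(0.639,6.000)
cell (1,2): code 0100 → (1.702,3.000)–(2.000,2.707)
cell (1,3): code 1100 → (1.757,4.000)–(1.702,3.000)
cell (1,4): code 1110 → (1.000,4.333)–(1.757,4.000)
cell (1,5): code 1011 → (2.000,5.498)–(1.650,6.000)
cell (1,6): code 0001 → (1.650,6.000)–(1.000,6.262)
cell (2,2): code 0010 → (2.000,2.707)–(2.901,3.000)
cell (2,3): code 0011 → (2.901,3.000)–(2.184,4.000)
cell (2,4): code 0011 → (2.184,4.000)–(2.151,5.000)
cell (2,5): code 0001 → (2.151,5.000)–(2.000,5.498)
total: 12 segments, chained into 1 closed loop(s), length Σ = 9.705217

segments=12 loops=1 length=9.705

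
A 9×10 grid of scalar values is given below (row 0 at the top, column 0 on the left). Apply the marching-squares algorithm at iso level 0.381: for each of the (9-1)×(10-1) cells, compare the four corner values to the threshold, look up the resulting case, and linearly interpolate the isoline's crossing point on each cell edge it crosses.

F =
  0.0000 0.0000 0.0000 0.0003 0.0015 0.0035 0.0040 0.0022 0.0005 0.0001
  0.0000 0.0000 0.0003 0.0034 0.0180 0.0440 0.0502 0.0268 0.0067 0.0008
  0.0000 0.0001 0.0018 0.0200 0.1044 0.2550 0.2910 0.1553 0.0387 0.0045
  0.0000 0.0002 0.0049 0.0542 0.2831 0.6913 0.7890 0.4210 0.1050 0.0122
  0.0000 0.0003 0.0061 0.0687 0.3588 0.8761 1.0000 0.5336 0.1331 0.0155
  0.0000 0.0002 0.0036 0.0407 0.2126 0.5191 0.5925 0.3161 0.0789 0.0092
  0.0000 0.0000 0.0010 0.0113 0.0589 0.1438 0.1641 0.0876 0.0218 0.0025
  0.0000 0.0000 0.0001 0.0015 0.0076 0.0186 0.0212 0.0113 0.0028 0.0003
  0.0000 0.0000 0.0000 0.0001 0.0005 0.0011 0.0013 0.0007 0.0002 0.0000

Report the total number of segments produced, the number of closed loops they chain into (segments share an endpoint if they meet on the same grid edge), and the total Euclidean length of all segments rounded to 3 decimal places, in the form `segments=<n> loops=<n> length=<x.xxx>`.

cell (2,4): code 0100 → (2.289,5.000)–(3.000,4.240)
cell (2,5): code 1100 → (2.181,6.000)–(2.289,5.000)
cell (2,6): code 1100 → (2.849,7.000)–(2.181,6.000)
cell (2,7): code 1000 → (3.000,7.127)–(2.849,7.000)
cell (3,4): code 0110 → (3.000,4.240)–(4.000,4.043)
cell (3,7): code 1001 → (4.000,7.381)–(3.000,7.127)
cell (4,4): code 0110 → (4.000,4.043)–(5.000,4.549)
cell (4,6): code 1011 → (5.000,6.765)–(4.702,7.000)
cell (4,7): code 0001 → (4.702,7.000)–(4.000,7.381)
cell (5,4): code 0010 → (5.000,4.549)–(5.368,5.000)
cell (5,5): code 0011 → (5.368,5.000)–(5.494,6.000)
cell (5,6): code 0001 → (5.494,6.000)–(5.000,6.765)
total: 12 segments, chained into 1 closed loop(s), length Σ = 10.296873

segments=12 loops=1 length=10.297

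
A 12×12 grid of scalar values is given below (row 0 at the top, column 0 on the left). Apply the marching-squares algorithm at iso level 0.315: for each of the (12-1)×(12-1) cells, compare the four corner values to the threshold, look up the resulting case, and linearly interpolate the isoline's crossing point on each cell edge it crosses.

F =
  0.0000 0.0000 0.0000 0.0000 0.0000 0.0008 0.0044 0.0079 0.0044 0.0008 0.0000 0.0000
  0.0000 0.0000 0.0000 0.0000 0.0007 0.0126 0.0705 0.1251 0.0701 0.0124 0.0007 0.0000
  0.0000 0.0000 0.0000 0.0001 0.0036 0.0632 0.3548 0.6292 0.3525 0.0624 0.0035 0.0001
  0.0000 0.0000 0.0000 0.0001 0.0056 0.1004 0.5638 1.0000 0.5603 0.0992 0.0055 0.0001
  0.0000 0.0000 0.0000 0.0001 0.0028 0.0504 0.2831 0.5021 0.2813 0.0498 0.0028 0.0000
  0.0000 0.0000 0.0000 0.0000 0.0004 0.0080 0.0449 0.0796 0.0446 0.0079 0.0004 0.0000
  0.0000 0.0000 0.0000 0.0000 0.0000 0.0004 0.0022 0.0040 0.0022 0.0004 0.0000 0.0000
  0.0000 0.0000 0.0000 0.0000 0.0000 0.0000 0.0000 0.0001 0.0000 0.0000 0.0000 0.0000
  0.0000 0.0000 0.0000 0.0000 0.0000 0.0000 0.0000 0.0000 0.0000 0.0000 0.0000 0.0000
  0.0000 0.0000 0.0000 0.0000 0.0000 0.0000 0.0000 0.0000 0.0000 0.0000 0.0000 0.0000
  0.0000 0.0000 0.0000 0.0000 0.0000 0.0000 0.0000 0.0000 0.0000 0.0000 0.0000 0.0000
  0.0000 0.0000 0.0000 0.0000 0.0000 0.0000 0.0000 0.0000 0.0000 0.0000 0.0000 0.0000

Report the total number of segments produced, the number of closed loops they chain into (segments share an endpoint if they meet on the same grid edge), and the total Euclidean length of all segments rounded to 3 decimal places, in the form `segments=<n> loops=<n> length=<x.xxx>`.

segments=12 loops=1 length=9.122

cell (1,5): code 0100 → (1.860,6.000)–(2.000,5.864)
cell (1,6): code 1100 → (1.377,7.000)–(1.860,6.000)
cell (1,7): code 1100 → (1.867,8.000)–(1.377,7.000)
cell (1,8): code 1000 → (2.000,8.129)–(1.867,8.000)
cell (2,5): code 0110 → (2.000,5.864)–(3.000,5.463)
cell (2,8): code 1001 → (3.000,8.532)–(2.000,8.129)
cell (3,5): code 0010 → (3.000,5.463)–(3.886,6.000)
cell (3,6): code 0111 → (3.886,6.000)–(4.000,6.146)
cell (3,7): code 1011 → (4.000,7.847)–(3.879,8.000)
cell (3,8): code 0001 → (3.879,8.000)–(3.000,8.532)
cell (4,6): code 0010 → (4.000,6.146)–(4.443,7.000)
cell (4,7): code 0001 → (4.443,7.000)–(4.000,7.847)
total: 12 segments, chained into 1 closed loop(s), length Σ = 9.122259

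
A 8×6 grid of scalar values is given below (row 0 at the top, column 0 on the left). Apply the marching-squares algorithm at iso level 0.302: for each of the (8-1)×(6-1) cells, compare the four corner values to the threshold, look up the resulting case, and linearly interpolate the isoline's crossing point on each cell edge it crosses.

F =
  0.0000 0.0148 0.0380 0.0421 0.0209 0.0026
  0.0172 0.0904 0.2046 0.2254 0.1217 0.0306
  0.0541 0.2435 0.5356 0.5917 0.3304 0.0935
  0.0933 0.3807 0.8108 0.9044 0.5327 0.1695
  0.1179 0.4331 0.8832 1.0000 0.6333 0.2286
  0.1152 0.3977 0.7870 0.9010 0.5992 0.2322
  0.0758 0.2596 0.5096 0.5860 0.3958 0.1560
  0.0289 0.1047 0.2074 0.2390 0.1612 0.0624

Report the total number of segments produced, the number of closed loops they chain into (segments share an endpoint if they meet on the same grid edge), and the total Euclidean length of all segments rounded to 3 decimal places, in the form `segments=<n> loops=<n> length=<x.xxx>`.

segments=18 loops=1 length=15.644

cell (1,1): code 0100 → (1.294,2.000)–(2.000,1.200)
cell (1,2): code 1100 → (1.209,3.000)–(1.294,2.000)
cell (1,3): code 1100 → (1.864,4.000)–(1.209,3.000)
cell (1,4): code 1000 → (2.000,4.120)–(1.864,4.000)
cell (2,0): code 0100 → (2.426,1.000)–(3.000,0.726)
cell (2,1): code 1110 → (2.000,1.200)–(2.426,1.000)
cell (2,4): code 1001 → (3.000,4.635)–(2.000,4.120)
cell (3,0): code 0110 → (3.000,0.726)–(4.000,0.584)
cell (3,4): code 1001 → (4.000,4.819)–(3.000,4.635)
cell (4,0): code 0110 → (4.000,0.584)–(5.000,0.661)
cell (4,4): code 1001 → (5.000,4.810)–(4.000,4.819)
cell (5,0): code 0010 → (5.000,0.661)–(5.693,1.000)
cell (5,1): code 0111 → (5.693,1.000)–(6.000,1.170)
cell (5,4): code 1001 → (6.000,4.391)–(5.000,4.810)
cell (6,1): code 0010 → (6.000,1.170)–(6.687,2.000)
cell (6,2): code 0011 → (6.687,2.000)–(6.818,3.000)
cell (6,3): code 0011 → (6.818,3.000)–(6.400,4.000)
cell (6,4): code 0001 → (6.400,4.000)–(6.000,4.391)
total: 18 segments, chained into 1 closed loop(s), length Σ = 15.644243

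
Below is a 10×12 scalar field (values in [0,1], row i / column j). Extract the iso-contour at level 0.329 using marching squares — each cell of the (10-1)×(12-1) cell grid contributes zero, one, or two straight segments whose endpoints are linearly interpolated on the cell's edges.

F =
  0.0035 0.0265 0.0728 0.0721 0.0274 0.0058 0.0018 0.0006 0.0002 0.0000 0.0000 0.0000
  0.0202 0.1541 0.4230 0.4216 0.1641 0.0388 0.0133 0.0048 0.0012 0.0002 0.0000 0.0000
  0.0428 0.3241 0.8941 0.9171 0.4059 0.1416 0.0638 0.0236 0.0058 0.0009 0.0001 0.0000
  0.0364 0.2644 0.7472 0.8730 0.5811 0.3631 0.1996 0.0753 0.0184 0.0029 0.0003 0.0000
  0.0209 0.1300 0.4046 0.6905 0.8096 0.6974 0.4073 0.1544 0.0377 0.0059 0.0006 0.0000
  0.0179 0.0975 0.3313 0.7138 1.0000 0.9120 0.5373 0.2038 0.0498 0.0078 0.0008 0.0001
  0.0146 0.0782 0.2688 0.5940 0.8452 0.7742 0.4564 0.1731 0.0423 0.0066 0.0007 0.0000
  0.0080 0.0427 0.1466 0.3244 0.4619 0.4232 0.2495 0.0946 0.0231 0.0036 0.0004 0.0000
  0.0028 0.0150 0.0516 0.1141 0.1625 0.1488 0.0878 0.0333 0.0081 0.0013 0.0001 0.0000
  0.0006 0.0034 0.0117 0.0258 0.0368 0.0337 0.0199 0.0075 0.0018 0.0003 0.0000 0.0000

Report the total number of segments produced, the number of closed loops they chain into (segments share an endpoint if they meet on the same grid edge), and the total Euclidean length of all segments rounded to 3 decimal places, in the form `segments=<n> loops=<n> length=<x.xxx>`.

segments=24 loops=1 length=18.972

cell (0,1): code 0100 → (0.732,2.000)–(1.000,1.650)
cell (0,2): code 1100 → (0.735,3.000)–(0.732,2.000)
cell (0,3): code 1000 → (1.000,3.360)–(0.735,3.000)
cell (1,1): code 0110 → (1.000,1.650)–(2.000,1.009)
cell (1,3): code 1101 → (1.682,4.000)–(1.000,3.360)
cell (1,4): code 1000 → (2.000,4.291)–(1.682,4.000)
cell (2,1): code 0110 → (2.000,1.009)–(3.000,1.134)
cell (2,4): code 1101 → (2.846,5.000)–(2.000,4.291)
cell (2,5): code 1000 → (3.000,5.209)–(2.846,5.000)
cell (3,1): code 0110 → (3.000,1.134)–(4.000,1.725)
cell (3,5): code 1101 → (3.623,6.000)–(3.000,5.209)
cell (3,6): code 1000 → (4.000,6.310)–(3.623,6.000)
cell (4,1): code 0110 → (4.000,1.725)–(5.000,1.990)
cell (4,6): code 1001 → (5.000,6.625)–(4.000,6.310)
cell (5,1): code 0010 → (5.000,1.990)–(5.037,2.000)
cell (5,2): code 0111 → (5.037,2.000)–(6.000,2.185)
cell (5,6): code 1001 → (6.000,6.450)–(5.000,6.625)
cell (6,2): code 0010 → (6.000,2.185)–(6.983,3.000)
cell (6,3): code 0111 → (6.983,3.000)–(7.000,3.033)
cell (6,5): code 1011 → (7.000,5.542)–(6.616,6.000)
cell (6,6): code 0001 → (6.616,6.000)–(6.000,6.450)
cell (7,3): code 0010 → (7.000,3.033)–(7.444,4.000)
cell (7,4): code 0011 → (7.444,4.000)–(7.343,5.000)
cell (7,5): code 0001 → (7.343,5.000)–(7.000,5.542)
total: 24 segments, chained into 1 closed loop(s), length Σ = 18.971811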